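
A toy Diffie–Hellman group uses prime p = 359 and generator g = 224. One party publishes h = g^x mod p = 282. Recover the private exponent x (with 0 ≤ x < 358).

254

Baby-step giant-step with m = ceil(sqrt(358)) = 19.
Baby table (224^j mod 359 for j=0..18):
  0:1  1:224  2:275  3:211  4:235  5:226  6:5  7:43
  8:298  9:337  10:98  11:53  12:25  13:215  14:54  15:249
  16:131  17:265  18:125
Giant step factor: 224^(-19) ≡ 179 (mod 359).
Scan 282·179^i mod 359 for i = 0, 1, …:
  i=0: 282   i=1: 218   i=2: 250   i=3: 234
  i=4: 242   i=5: 238   i=6: 240   i=7: 239
  i=8: 60   i=9: 329   i=10: 15   i=11: 172
  i=12: 273   i=13: 43
Match at i=13, j=7: x = 13·19 + 7 = 254.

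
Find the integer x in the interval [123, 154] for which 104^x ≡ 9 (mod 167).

146

Compute 104^123 mod 167 = 134, then multiply by 104 repeatedly:
  104^123=134  104^124=75  104^125=118  104^126=81  104^127=74
  104^128=14  104^129=120  104^130=122  104^131=163  104^132=85
  104^133=156  104^134=25  104^135=95  104^136=27  104^137=136
  104^138=116  104^139=40  104^140=152  104^141=110  104^142=84
  104^143=52  104^144=64  104^145=143  104^146=9
Found 9 at exponent 146.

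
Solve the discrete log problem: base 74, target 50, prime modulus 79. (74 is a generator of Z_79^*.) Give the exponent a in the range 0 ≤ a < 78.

70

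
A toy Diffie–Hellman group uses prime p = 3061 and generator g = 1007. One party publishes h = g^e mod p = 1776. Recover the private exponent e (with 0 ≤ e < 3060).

1698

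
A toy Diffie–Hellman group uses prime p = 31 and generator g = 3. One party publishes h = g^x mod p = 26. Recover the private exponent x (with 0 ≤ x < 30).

Successive powers of 3 modulo 31:
  3^0=1  3^1=3  3^2=9  3^3=27  3^4=19  3^5=26
So 3^5 ≡ 26 (mod 31), giving x = 5.

5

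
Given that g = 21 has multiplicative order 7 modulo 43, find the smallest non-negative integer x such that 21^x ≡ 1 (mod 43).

0

Successive powers of 21 modulo 43:
  21^0=1
So 21^0 ≡ 1 (mod 43), giving x = 0.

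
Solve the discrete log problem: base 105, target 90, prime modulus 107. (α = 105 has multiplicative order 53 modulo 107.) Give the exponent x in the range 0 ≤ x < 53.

29

Successive powers of 105 modulo 107:
  105^0=1  105^1=105  105^2=4  105^3=99  105^4=16  105^5=75
  105^6=64  105^7=86  105^8=42  105^9=23  105^10=61  105^11=92
  105^12=30  105^13=47  105^14=13  105^15=81  105^16=52  105^17=3
  105^18=101  105^19=12  105^20=83  105^21=48  105^22=11  105^23=85
  105^24=44  105^25=19  105^26=69  105^27=76  105^28=62  105^29=90
So 105^29 ≡ 90 (mod 107), giving x = 29.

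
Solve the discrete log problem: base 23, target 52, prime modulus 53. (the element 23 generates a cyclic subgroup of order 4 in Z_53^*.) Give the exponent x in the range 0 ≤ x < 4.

2

Successive powers of 23 modulo 53:
  23^0=1  23^1=23  23^2=52
So 23^2 ≡ 52 (mod 53), giving x = 2.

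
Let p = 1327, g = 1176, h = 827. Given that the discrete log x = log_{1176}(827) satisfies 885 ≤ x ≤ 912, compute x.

906

Compute 1176^885 mod 1327 = 795, then multiply by 1176 repeatedly:
  1176^885=795  1176^886=712  1176^887=1302  1176^888=1121  1176^889=585
  1176^890=574  1176^891=908  1176^892=900  1176^893=781  1176^894=172
  1176^895=568  1176^896=487  1176^897=775  1176^898=1078  1176^899=443
  1176^900=784  1176^901=1046  1176^902=1294  1176^903=1002  1176^904=1303
  1176^905=970  1176^906=827
Found 827 at exponent 906.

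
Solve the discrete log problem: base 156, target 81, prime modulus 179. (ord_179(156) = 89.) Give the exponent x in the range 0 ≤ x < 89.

21

Baby-step giant-step with m = ceil(sqrt(89)) = 10.
Baby table (156^j mod 179 for j=0..9):
  0:1  1:156  2:171  3:5  4:64  5:139  6:25  7:141
  8:158  9:125
Giant step factor: 156^(-10) ≡ 65 (mod 179).
Scan 81·65^i mod 179 for i = 0, 1, …:
  i=0: 81   i=1: 74   i=2: 156
Match at i=2, j=1: x = 2·10 + 1 = 21.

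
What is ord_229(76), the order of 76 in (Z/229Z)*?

114

The order of 76 must divide p − 1 = 228 = 2^2 · 3 · 19.
Divisors: 1, 2, 3, 4, 6, 12, 19, 38, 57, 76, 114, 228.
Check each in increasing order: 76^1 ≡ 76;  76^2 ≡ 51;  76^3 ≡ 212;  76^4 ≡ 82;  76^6 ≡ 60;  76^12 ≡ 165;  76^19 ≡ 135;  76^38 ≡ 134;  76^57 ≡ 228;  76^76 ≡ 94;  76^114 ≡ 1.
Smallest exponent giving 1 is 114.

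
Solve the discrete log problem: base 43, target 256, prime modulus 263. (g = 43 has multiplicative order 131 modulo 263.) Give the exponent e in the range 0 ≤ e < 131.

Baby-step giant-step with m = ceil(sqrt(131)) = 12.
Baby table (43^j mod 263 for j=0..11):
  0:1  1:43  2:8  3:81  4:64  5:122  6:249  7:187
  8:151  9:181  10:156  11:133
Giant step factor: 43^(-12) ≡ 157 (mod 263).
Scan 256·157^i mod 263 for i = 0, 1, …:
  i=0: 256   i=1: 216   i=2: 248   i=3: 12
  i=4: 43
Match at i=4, j=1: e = 4·12 + 1 = 49.

49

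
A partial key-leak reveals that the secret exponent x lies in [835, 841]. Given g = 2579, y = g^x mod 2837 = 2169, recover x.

837

Compute 2579^835 mod 2837 = 1445, then multiply by 2579 repeatedly:
  2579^835=1445  2579^836=1674  2579^837=2169
Found 2169 at exponent 837.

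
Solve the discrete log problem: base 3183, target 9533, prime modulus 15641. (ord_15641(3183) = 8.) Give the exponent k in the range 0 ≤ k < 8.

3

Successive powers of 3183 modulo 15641:
  3183^0=1  3183^1=3183  3183^2=11762  3183^3=9533
So 3183^3 ≡ 9533 (mod 15641), giving k = 3.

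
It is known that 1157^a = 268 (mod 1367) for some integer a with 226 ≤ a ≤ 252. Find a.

248

Compute 1157^226 mod 1367 = 727, then multiply by 1157 repeatedly:
  1157^226=727  1157^227=434  1157^228=449  1157^229=33  1157^230=1272
  1157^231=812  1157^232=355  1157^233=635  1157^234=616  1157^235=505
  1157^236=576  1157^237=703  1157^238=6  1157^239=107  1157^240=769
  1157^241=1183  1157^242=364  1157^243=112  1157^244=1086  1157^245=229
  1157^246=1122  1157^247=871  1157^248=268
Found 268 at exponent 248.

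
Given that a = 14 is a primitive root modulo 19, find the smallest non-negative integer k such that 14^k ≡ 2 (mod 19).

Successive powers of 14 modulo 19:
  14^0=1  14^1=14  14^2=6  14^3=8  14^4=17  14^5=10
  14^6=7  14^7=3  14^8=4  14^9=18  14^10=5  14^11=13
  14^12=11  14^13=2
So 14^13 ≡ 2 (mod 19), giving k = 13.

13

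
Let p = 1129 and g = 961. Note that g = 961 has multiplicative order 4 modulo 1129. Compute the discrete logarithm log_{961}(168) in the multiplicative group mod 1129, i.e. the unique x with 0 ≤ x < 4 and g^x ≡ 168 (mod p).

3

Successive powers of 961 modulo 1129:
  961^0=1  961^1=961  961^2=1128  961^3=168
So 961^3 ≡ 168 (mod 1129), giving x = 3.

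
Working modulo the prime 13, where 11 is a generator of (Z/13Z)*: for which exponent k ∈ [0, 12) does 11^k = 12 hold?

Successive powers of 11 modulo 13:
  11^0=1  11^1=11  11^2=4  11^3=5  11^4=3  11^5=7
  11^6=12
So 11^6 ≡ 12 (mod 13), giving k = 6.

6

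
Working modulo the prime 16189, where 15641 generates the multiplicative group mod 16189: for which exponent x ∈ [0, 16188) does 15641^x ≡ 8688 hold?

4654

Baby-step giant-step with m = ceil(sqrt(16188)) = 128.
Baby table (15641^j mod 16189 for j=0..127):
  0:1  1:15641  2:8902  3:10782  4:449  5:12972  6:14504  7:607
  8:7333  9:12577  10:4318  11:13519  12:6150  13:13301  14:12291  15:15345
  16:9220  17:14597  18:14399  19:9580  20:11585  21:13697  22:5740  23:11335
  24:4996  25:14322  26:3209  27:6069  28:9122  29:3545  30:20  31:5229
  32:16150  33:5183  34:8980  35:416  36:14867  37:12140  38:959  39:8705
  40:5415  41:11356  42:9677  43:6996  44:2985  45:15498  46:6321  47:538
  48:12767  49:13521  50:5054  51:14916  52:1477  53:54  54:2786  55:11227
  56:15613  57:8057  58:4361  59:6144  60:400  61:7446  62:15409  63:6526
  64:1521  65:8320  66:5938  67:16154  68:2991  69:12210  70:11166  71:474
  72:15461  73:10408  74:11133  75:2369  76:13097  77:10760  78:12505  79:11396
  80:3946  81:6918  82:13351  83:1080  84:7153  85:14083  86:4669  87:15439
  88:6275  89:9557  90:8000  91:3219  92:589  93:1008  94:14231  95:4510
  96:5437  97:15489  98:11253  99:1365  100:12863  101:9480  102:1629  103:13892
  104:12203  105:15002  106:2916  107:4743  108:7265  109:1274  110:14164  111:8848
  112:7996  113:5411  114:13548  115:6447  116:12435  117:1189  118:12177  119:13061
  120:14299  121:15813  122:11780  123:3971  124:9407  125:9255  126:11606  127:2189
Giant step factor: 15641^(-128) ≡ 7135 (mod 16189).
Scan 8688·7135^i mod 16189 for i = 0, 1, …:
  i=0: 8688   i=1: 1199   i=2: 7073   i=3: 4742
  i=4: 15349   i=5: 12719   i=6: 10720   i=7: 10364
  i=8: 11977   i=9: 10353     …   i=35: 12074
  i=36: 6321
Match at i=36, j=46: x = 36·128 + 46 = 4654.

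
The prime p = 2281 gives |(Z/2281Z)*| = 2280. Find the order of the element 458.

1140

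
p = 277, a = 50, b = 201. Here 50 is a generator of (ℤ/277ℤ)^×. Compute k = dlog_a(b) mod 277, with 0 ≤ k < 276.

12

Baby-step giant-step with m = ceil(sqrt(276)) = 17.
Baby table (50^j mod 277 for j=0..16):
  0:1  1:50  2:7  3:73  4:49  5:234  6:66  7:253
  8:185  9:109  10:187  11:209  12:201  13:78  14:22  15:269
  16:154
Giant step factor: 50^(-17) ≡ 183 (mod 277).
Scan 201·183^i mod 277 for i = 0, 1, …:
  i=0: 201
Match at i=0, j=12: k = 0·17 + 12 = 12.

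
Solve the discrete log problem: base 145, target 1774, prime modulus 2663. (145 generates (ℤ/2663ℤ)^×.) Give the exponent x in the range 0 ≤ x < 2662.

23

Successive powers of 145 modulo 2663:
  145^0=1  145^1=145  145^2=2384  145^3=2153  145^4=614  145^5=1151
  145^6=1789  145^7=1094  145^8=1513  145^9=1019  145^10=1290  145^11=640
  145^12=2258  145^13=2524  145^14=1149  145^15=1499  145^16=1652  145^17=2533
  145^18=2454  145^19=1651  145^20=2388  145^21=70  145^22=2161  145^23=1774
So 145^23 ≡ 1774 (mod 2663), giving x = 23.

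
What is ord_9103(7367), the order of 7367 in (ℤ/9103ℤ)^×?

4551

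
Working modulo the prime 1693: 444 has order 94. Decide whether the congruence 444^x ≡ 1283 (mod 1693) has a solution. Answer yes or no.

no

1283 ∈ ⟨444⟩ iff 1283^94 ≡ 1 (mod 1693), since |⟨444⟩| = 94.
1283^94 mod 1693 = 1240.
Since 1240 ≠ 1, 1283 does not lie in the subgroup.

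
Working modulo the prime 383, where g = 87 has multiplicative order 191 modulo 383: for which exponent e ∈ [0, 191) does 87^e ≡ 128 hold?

Baby-step giant-step with m = ceil(sqrt(191)) = 14.
Baby table (87^j mod 383 for j=0..13):
  0:1  1:87  2:292  3:126  4:238  5:24  6:173  7:114
  8:343  9:350  10:193  11:322  12:55  13:189
Giant step factor: 87^(-14) ≡ 162 (mod 383).
Scan 128·162^i mod 383 for i = 0, 1, …:
  i=0: 128   i=1: 54   i=2: 322
Match at i=2, j=11: e = 2·14 + 11 = 39.

39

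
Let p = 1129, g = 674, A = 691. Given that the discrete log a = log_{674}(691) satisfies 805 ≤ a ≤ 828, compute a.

825

Compute 674^805 mod 1129 = 802, then multiply by 674 repeatedly:
  674^805=802  674^806=886  674^807=1052  674^808=36  674^809=555
  674^810=371  674^811=545  674^812=405  674^813=881  674^814=1069
  674^815=204  674^816=887  674^817=597  674^818=454  674^819=37
  674^820=100  674^821=789  674^822=27  674^823=134  674^824=1125
  674^825=691
Found 691 at exponent 825.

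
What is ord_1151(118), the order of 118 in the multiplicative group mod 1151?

575

The order of 118 must divide p − 1 = 1150 = 2 · 5^2 · 23.
Divisors: 1, 2, 5, 10, 23, 25, 46, 50, 115, 230, 575, 1150.
Check each in increasing order: 118^1 ≡ 118;  118^2 ≡ 112;  118^5 ≡ 6;  118^10 ≡ 36;  118^23 ≡ 1056;  118^25 ≡ 870;  118^46 ≡ 968;  118^50 ≡ 693;  118^115 ≡ 1060;  118^230 ≡ 224;  118^575 ≡ 1.
Smallest exponent giving 1 is 575.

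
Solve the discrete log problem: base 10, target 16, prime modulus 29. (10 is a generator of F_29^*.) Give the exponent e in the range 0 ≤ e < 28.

16

Successive powers of 10 modulo 29:
  10^0=1  10^1=10  10^2=13  10^3=14  10^4=24  10^5=8
  10^6=22  10^7=17  10^8=25  10^9=18  10^10=6  10^11=2
  10^12=20  10^13=26  10^14=28  10^15=19  10^16=16
So 10^16 ≡ 16 (mod 29), giving e = 16.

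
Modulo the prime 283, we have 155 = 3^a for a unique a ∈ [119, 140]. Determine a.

126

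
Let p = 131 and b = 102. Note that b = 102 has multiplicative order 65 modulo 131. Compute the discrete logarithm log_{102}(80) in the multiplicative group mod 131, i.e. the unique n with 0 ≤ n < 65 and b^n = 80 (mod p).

Successive powers of 102 modulo 131:
  102^0=1  102^1=102  102^2=55  102^3=108  102^4=12  102^5=45
  102^6=5  102^7=117  102^8=13  102^9=16  102^10=60  102^11=94
  102^12=25  102^13=61  102^14=65  102^15=80
So 102^15 ≡ 80 (mod 131), giving n = 15.

15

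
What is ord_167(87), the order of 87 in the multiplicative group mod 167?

The order of 87 must divide p − 1 = 166 = 2 · 83.
Divisors: 1, 2, 83, 166.
Check each in increasing order: 87^1 ≡ 87;  87^2 ≡ 54;  87^83 ≡ 1.
Smallest exponent giving 1 is 83.

83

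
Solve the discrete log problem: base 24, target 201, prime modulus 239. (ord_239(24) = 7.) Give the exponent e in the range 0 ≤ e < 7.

3

Successive powers of 24 modulo 239:
  24^0=1  24^1=24  24^2=98  24^3=201
So 24^3 ≡ 201 (mod 239), giving e = 3.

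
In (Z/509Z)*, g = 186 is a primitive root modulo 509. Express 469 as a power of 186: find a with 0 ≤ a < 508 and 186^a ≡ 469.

Baby-step giant-step with m = ceil(sqrt(508)) = 23.
Baby table (186^j mod 509 for j=0..22):
  0:1  1:186  2:493  3:78  4:256  5:279  6:485  7:117
  8:384  9:164  10:473  11:430  12:67  13:246  14:455  15:136
  16:355  17:369  18:428  19:204  20:278  21:299  22:133
Giant step factor: 186^(-23) ≡ 341 (mod 509).
Scan 469·341^i mod 509 for i = 0, 1, …:
  i=0: 469   i=1: 103   i=2: 2   i=3: 173
  i=4: 458   i=5: 424   i=6: 28   i=7: 386
  i=8: 304   i=9: 337     …   i=20: 434
  i=21: 384
Match at i=21, j=8: a = 21·23 + 8 = 491.

491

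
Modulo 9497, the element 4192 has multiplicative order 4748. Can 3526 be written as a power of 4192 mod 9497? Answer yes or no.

yes

3526 ∈ ⟨4192⟩ iff 3526^4748 ≡ 1 (mod 9497), since |⟨4192⟩| = 4748.
3526^4748 mod 9497 = 1.
Since 1 = 1, 3526 lies in the subgroup.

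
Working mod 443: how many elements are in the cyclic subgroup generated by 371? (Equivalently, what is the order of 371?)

221

The order of 371 must divide p − 1 = 442 = 2 · 13 · 17.
Divisors: 1, 2, 13, 17, 26, 34, 221, 442.
Check each in increasing order: 371^1 ≡ 371;  371^2 ≡ 311;  371^13 ≡ 169;  371^17 ≡ 35;  371^26 ≡ 209;  371^34 ≡ 339;  371^221 ≡ 1.
Smallest exponent giving 1 is 221.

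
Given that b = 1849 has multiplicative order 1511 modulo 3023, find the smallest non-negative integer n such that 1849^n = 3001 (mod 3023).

1371

Baby-step giant-step with m = ceil(sqrt(1511)) = 39.
Baby table (1849^j mod 3023 for j=0..38):
  0:1  1:1849  2:2811  3:1002  4:2622  5:2209  6:368  7:257
  8:582  9:2953  10:559  11:2748  12:2412  13:863  14:2566  15:1447
  16:148  17:1582  18:1877  19:169  20:1112  21:448  22:50  23:1760
  24:1492  25:1732  26:1111  27:1622  28:262  29:758  30:1893  31:2546
  32:743  33:1365  34:2703  35:828  36:1334  37:2821  38:1354
Giant step factor: 1849^(-39) ≡ 2198 (mod 3023).
Scan 3001·2198^i mod 3023 for i = 0, 1, …:
  i=0: 3001   i=1: 12   i=2: 2192   i=3: 2377
  i=4: 902   i=5: 2531   i=6: 818   i=7: 2302
  i=8: 2317   i=9: 2034     …   i=34: 333
  i=35: 368
Match at i=35, j=6: n = 35·39 + 6 = 1371.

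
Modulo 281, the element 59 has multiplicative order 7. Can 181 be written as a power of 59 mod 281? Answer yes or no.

yes

181 ∈ ⟨59⟩ iff 181^7 ≡ 1 (mod 281), since |⟨59⟩| = 7.
181^7 mod 281 = 1.
Since 1 = 1, 181 lies in the subgroup.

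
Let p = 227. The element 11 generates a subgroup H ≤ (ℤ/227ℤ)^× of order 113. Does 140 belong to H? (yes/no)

no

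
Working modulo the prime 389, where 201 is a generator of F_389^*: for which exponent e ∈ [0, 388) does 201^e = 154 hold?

279

Baby-step giant-step with m = ceil(sqrt(388)) = 20.
Baby table (201^j mod 389 for j=0..19):
  0:1  1:201  2:334  3:226  4:302  5:18  6:117  7:177
  8:178  9:379  10:324  11:161  12:74  13:92  14:209  15:386
  16:175  17:165  18:100  19:261
Giant step factor: 201^(-20) ≡ 36 (mod 389).
Scan 154·36^i mod 389 for i = 0, 1, …:
  i=0: 154   i=1: 98   i=2: 27   i=3: 194
  i=4: 371   i=5: 130   i=6: 12   i=7: 43
  i=8: 381   i=9: 101   i=10: 135   i=11: 192
  i=12: 299   i=13: 261
Match at i=13, j=19: e = 13·20 + 19 = 279.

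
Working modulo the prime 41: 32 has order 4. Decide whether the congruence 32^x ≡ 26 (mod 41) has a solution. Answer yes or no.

no

26 ∈ ⟨32⟩ iff 26^4 ≡ 1 (mod 41), since |⟨32⟩| = 4.
26^4 mod 41 = 31.
Since 31 ≠ 1, 26 does not lie in the subgroup.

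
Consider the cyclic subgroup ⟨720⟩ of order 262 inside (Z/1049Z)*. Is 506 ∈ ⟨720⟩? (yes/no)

no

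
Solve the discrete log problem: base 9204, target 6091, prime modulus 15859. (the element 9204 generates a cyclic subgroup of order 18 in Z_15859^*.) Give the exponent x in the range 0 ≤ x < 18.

8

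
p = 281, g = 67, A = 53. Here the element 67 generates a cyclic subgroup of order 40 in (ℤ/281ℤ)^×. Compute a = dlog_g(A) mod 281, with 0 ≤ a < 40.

10

Successive powers of 67 modulo 281:
  67^0=1  67^1=67  67^2=274  67^3=93  67^4=49  67^5=192
  67^6=219  67^7=61  67^8=153  67^9=135  67^10=53
So 67^10 ≡ 53 (mod 281), giving a = 10.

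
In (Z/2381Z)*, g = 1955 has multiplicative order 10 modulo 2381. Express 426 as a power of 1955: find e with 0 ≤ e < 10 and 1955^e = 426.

Successive powers of 1955 modulo 2381:
  1955^0=1  1955^1=1955  1955^2=520  1955^3=2294  1955^4=1347  1955^5=2380
  1955^6=426
So 1955^6 ≡ 426 (mod 2381), giving e = 6.

6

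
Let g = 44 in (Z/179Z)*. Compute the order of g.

The order of 44 must divide p − 1 = 178 = 2 · 89.
Divisors: 1, 2, 89, 178.
Check each in increasing order: 44^1 ≡ 44;  44^2 ≡ 146;  44^89 ≡ 178;  44^178 ≡ 1.
Smallest exponent giving 1 is 178.

178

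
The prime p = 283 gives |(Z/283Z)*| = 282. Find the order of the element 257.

The order of 257 must divide p − 1 = 282 = 2 · 3 · 47.
Divisors: 1, 2, 3, 6, 47, 94, 141, 282.
Check each in increasing order: 257^1 ≡ 257;  257^2 ≡ 110;  257^3 ≡ 253;  257^6 ≡ 51;  257^47 ≡ 238;  257^94 ≡ 44;  257^141 ≡ 1.
Smallest exponent giving 1 is 141.

141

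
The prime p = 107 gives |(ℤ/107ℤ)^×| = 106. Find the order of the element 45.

The order of 45 must divide p − 1 = 106 = 2 · 53.
Divisors: 1, 2, 53, 106.
Check each in increasing order: 45^1 ≡ 45;  45^2 ≡ 99;  45^53 ≡ 106;  45^106 ≡ 1.
Smallest exponent giving 1 is 106.

106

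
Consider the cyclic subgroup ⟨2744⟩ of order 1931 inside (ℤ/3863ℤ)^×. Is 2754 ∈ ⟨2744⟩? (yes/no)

yes

2754 ∈ ⟨2744⟩ iff 2754^1931 ≡ 1 (mod 3863), since |⟨2744⟩| = 1931.
2754^1931 mod 3863 = 1.
Since 1 = 1, 2754 lies in the subgroup.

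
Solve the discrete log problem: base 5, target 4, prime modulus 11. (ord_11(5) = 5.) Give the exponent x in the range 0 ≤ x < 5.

3

Successive powers of 5 modulo 11:
  5^0=1  5^1=5  5^2=3  5^3=4
So 5^3 ≡ 4 (mod 11), giving x = 3.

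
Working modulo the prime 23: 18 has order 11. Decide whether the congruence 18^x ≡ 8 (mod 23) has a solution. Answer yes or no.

⟨18⟩ has order 11; its elements mod 23 are {1, 2, 3, 4, 6, 8, 9, 12, 13, 16, 18}.
8 is in this set.

yes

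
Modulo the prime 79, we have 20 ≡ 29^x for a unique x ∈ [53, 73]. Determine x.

56

Compute 29^53 mod 79 = 35, then multiply by 29 repeatedly:
  29^53=35  29^54=67  29^55=47  29^56=20
Found 20 at exponent 56.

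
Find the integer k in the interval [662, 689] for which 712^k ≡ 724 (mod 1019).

670

Compute 712^662 mod 1019 = 761, then multiply by 712 repeatedly:
  712^662=761  712^663=743  712^664=155  712^665=308  712^666=211
  712^667=439  712^668=754  712^669=854  712^670=724
Found 724 at exponent 670.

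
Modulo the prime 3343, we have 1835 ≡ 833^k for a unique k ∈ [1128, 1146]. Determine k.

1145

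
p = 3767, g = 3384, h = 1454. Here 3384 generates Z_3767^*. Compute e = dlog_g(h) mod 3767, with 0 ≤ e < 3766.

Baby-step giant-step with m = ceil(sqrt(3766)) = 62.
Baby table (3384^j mod 3767 for j=0..61):
  0:1  1:3384  2:3543  3:2918  4:1205  5:1826  6:1304  7:1579
  8:1730  9:402  10:481  11:360  12:1499  13:2234  14:3254  15:595
  16:1902  17:2332  18:3390  19:1245  20:1574  21:3645  22:1522  23:959
  24:1869  25:3670  26:3248  27:2893  28:3246  29:3659  30:3694  31:1590
  32:1284  33:1705  34:2443  35:2314  36:2750  37:1510  38:1788  39:790
  40:2557  41:89  42:3583  43:2666  44:3546  45:1769  46:533  47:3046
  48:1152  49:3290  50:1875  51:1372  52:1904  53:1566  54:2942  55:3314
  56:217  57:3530  58:363  59:350  60:1562  61:707
Giant step factor: 3384^(-62) ≡ 1250 (mod 3767).
Scan 1454·1250^i mod 3767 for i = 0, 1, …:
  i=0: 1454   i=1: 1806   i=2: 1067   i=3: 232
  i=4: 3708   i=5: 1590
Match at i=5, j=31: e = 5·62 + 31 = 341.

341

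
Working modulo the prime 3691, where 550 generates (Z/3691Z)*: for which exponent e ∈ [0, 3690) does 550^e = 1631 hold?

2915

Baby-step giant-step with m = ceil(sqrt(3690)) = 61.
Baby table (550^j mod 3691 for j=0..60):
  0:1  1:550  2:3529  3:3175  4:407  5:2390  6:504  7:375
  8:3245  9:1997  10:2123  11:1294  12:3028  13:759  14:367  15:2536
  16:3293  17:2560  18:1729  19:2363  20:418  21:1058  22:2413  23:2081
  24:340  25:2450  26:285  27:1728  28:1813  29:580  30:1574  31:2006
  32:3382  33:3527  34:2075  35:731  36:3422  37:3381  38:2977  39:2237
  40:1247  41:3015  42:991  43:2473  44:1862  45:1693  46:1018  47:2559
  48:1179  49:2525  50:934  51:651  52:23  53:1577  54:3656  55:2896
  56:1979  57:3296  58:519  59:1243  60:815
Giant step factor: 550^(-61) ≡ 1135 (mod 3691).
Scan 1631·1135^i mod 3691 for i = 0, 1, …:
  i=0: 1631   i=1: 1994   i=2: 607   i=3: 2419
  i=4: 3152   i=5: 941   i=6: 1336   i=7: 3050
  i=8: 3283   i=9: 1986     …   i=46: 1988
  i=47: 1179
Match at i=47, j=48: e = 47·61 + 48 = 2915.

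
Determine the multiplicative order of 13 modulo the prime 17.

4

The order of 13 must divide p − 1 = 16 = 2^4.
Divisors: 1, 2, 4, 8, 16.
Check each in increasing order: 13^1 ≡ 13;  13^2 ≡ 16;  13^4 ≡ 1.
Smallest exponent giving 1 is 4.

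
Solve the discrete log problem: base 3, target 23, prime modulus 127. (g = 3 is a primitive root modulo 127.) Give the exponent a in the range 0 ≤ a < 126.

Baby-step giant-step with m = ceil(sqrt(126)) = 12.
Baby table (3^j mod 127 for j=0..11):
  0:1  1:3  2:9  3:27  4:81  5:116  6:94  7:28
  8:84  9:125  10:121  11:109
Giant step factor: 3^(-12) ≡ 87 (mod 127).
Scan 23·87^i mod 127 for i = 0, 1, …:
  i=0: 23   i=1: 96   i=2: 97   i=3: 57
  i=4: 6   i=5: 14   i=6: 75   i=7: 48
  i=8: 112   i=9: 92   i=10: 3
Match at i=10, j=1: a = 10·12 + 1 = 121.

121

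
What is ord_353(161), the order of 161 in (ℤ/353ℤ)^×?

352

The order of 161 must divide p − 1 = 352 = 2^5 · 11.
Divisors: 1, 2, 4, 8, 11, 16, 22, 32, 44, 88, 176, 352.
Check each in increasing order: 161^1 ≡ 161;  161^2 ≡ 152;  161^4 ≡ 159;  161^8 ≡ 218;  161^11 ≡ 7;  161^16 ≡ 222;  161^22 ≡ 49;  161^32 ≡ 217;  161^44 ≡ 283;  161^88 ≡ 311;  161^176 ≡ 352;  161^352 ≡ 1.
Smallest exponent giving 1 is 352.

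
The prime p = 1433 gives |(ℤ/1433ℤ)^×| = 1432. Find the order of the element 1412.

716

The order of 1412 must divide p − 1 = 1432 = 2^3 · 179.
Divisors: 1, 2, 4, 8, 179, 358, 716, 1432.
Check each in increasing order: 1412^1 ≡ 1412;  1412^2 ≡ 441;  1412^4 ≡ 1026;  1412^8 ≡ 854;  1412^179 ≡ 542;  1412^358 ≡ 1432;  1412^716 ≡ 1.
Smallest exponent giving 1 is 716.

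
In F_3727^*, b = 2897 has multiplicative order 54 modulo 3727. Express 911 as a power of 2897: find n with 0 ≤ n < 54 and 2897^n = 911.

Baby-step giant-step with m = ceil(sqrt(54)) = 8.
Baby table (2897^j mod 3727 for j=0..7):
  0:1  1:2897  2:3132  3:1886  4:3687  5:3384  6:1438  7:2827
Giant step factor: 2897^(-8) ≡ 785 (mod 3727).
Scan 911·785^i mod 3727 for i = 0, 1, …:
  i=0: 911   i=1: 3278   i=2: 1600   i=3: 1
Match at i=3, j=0: n = 3·8 + 0 = 24.

24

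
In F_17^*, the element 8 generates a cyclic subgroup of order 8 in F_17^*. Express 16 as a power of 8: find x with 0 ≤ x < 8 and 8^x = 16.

Successive powers of 8 modulo 17:
  8^0=1  8^1=8  8^2=13  8^3=2  8^4=16
So 8^4 ≡ 16 (mod 17), giving x = 4.

4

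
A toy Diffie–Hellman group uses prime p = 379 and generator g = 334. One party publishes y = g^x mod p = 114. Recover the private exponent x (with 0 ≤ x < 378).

340

Baby-step giant-step with m = ceil(sqrt(378)) = 20.
Baby table (334^j mod 379 for j=0..19):
  0:1  1:334  2:130  3:214  4:224  5:153  6:316  7:182
  8:148  9:162  10:290  11:215  12:179  13:283  14:151  15:27
  16:301  17:99  18:93  19:363
Giant step factor: 334^(-20) ≡ 369 (mod 379).
Scan 114·369^i mod 379 for i = 0, 1, …:
  i=0: 114   i=1: 376   i=2: 30   i=3: 79
  i=4: 347   i=5: 320   i=6: 211   i=7: 164
  i=8: 255   i=9: 103     …   i=16: 341
  i=17: 1
Match at i=17, j=0: x = 17·20 + 0 = 340.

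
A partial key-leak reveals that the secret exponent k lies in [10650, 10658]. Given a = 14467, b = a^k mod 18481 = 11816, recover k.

10657

Compute 14467^10650 mod 18481 = 4770, then multiply by 14467 repeatedly:
  14467^10650=4770  14467^10651=18017  14467^10652=14396  14467^10653=4543  14467^10654=5145
  14467^10655=9728  14467^10656=2161  14467^10657=11816
Found 11816 at exponent 10657.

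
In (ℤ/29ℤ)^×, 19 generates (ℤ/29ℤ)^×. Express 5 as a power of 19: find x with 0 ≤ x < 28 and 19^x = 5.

18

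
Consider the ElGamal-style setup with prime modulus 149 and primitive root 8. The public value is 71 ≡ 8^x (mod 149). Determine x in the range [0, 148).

Baby-step giant-step with m = ceil(sqrt(148)) = 13.
Baby table (8^j mod 149 for j=0..12):
  0:1  1:8  2:64  3:65  4:73  5:137  6:53  7:126
  8:114  9:18  10:144  11:109  12:127
Giant step factor: 8^(-13) ≡ 11 (mod 149).
Scan 71·11^i mod 149 for i = 0, 1, …:
  i=0: 71   i=1: 36   i=2: 98   i=3: 35
  i=4: 87   i=5: 63   i=6: 97   i=7: 24
  i=8: 115   i=9: 73
Match at i=9, j=4: x = 9·13 + 4 = 121.

121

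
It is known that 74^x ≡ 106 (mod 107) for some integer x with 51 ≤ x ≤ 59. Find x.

53

Compute 74^51 mod 107 = 45, then multiply by 74 repeatedly:
  74^51=45  74^52=13  74^53=106
Found 106 at exponent 53.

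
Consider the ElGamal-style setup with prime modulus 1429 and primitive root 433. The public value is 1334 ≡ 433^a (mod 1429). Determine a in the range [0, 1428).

88

Baby-step giant-step with m = ceil(sqrt(1428)) = 38.
Baby table (433^j mod 1429 for j=0..37):
  0:1  1:433  2:290  3:1247  4:1218  5:93  6:257  7:1248
  8:222  9:383  10:75  11:1037  12:315  13:640  14:1323  15:1259
  16:698  17:715  18:931  19:145  20:1338  21:609  22:761  23:843
  24:624  25:111  26:906  27:752  28:1233  29:872  30:320  31:1376
  32:1344  33:349  34:1072  35:1180  36:787  37:669
Giant step factor: 433^(-38) ≡ 833 (mod 1429).
Scan 1334·833^i mod 1429 for i = 0, 1, …:
  i=0: 1334   i=1: 889   i=2: 315
Match at i=2, j=12: a = 2·38 + 12 = 88.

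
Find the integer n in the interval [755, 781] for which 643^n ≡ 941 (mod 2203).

759

Compute 643^755 mod 2203 = 383, then multiply by 643 repeatedly:
  643^755=383  643^756=1736  643^757=1530  643^758=1252  643^759=941
Found 941 at exponent 759.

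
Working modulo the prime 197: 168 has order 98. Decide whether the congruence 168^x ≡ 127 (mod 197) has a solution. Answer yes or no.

yes

127 ∈ ⟨168⟩ iff 127^98 ≡ 1 (mod 197), since |⟨168⟩| = 98.
127^98 mod 197 = 1.
Since 1 = 1, 127 lies in the subgroup.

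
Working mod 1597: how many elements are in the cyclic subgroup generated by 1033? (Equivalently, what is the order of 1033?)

228

The order of 1033 must divide p − 1 = 1596 = 2^2 · 3 · 7 · 19.
Divisors: 1, 2, 3, 4, 6, 7, 12, 14, 19, 21, 28, 38, 42, 57, 76, 84, 114, 133, 228, 266, 399, 532, 798, 1596.
Check each in increasing order: 1033^1 ≡ 1033;  1033^2 ≡ 293;  1033^3 ≡ 836;  1033^4 ≡ 1208;  1033^6 ≡ 1007;  1033^7 ≡ 584;  1033^12 ≡ 1551;  1033^14 ≡ 895;  1033^19 ≡ 285;  1033^21 ≡ 461;  1033^28 ≡ 928;  1033^38 ≡ 1375;  1033^42 ≡ 120;  1033^57 ≡ 610;  1033^76 ≡ 1374;  1033^84 ≡ 27;  1033^114 ≡ 1596;  1033^133 ≡ 1312;  1033^228 ≡ 1.
Smallest exponent giving 1 is 228.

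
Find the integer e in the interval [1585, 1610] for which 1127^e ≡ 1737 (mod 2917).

Compute 1127^1585 mod 2917 = 2831, then multiply by 1127 repeatedly:
  1127^1585=2831  1127^1586=2256  1127^1587=1805  1127^1588=1086  1127^1589=1699
  1127^1590=1221  1127^1591=2160  1127^1592=1542  1127^1593=2219  1127^1594=944
  1127^1595=2100  1127^1596=1013  1127^1597=1104  1127^1598=1566  1127^1599=97
  1127^1600=1390  1127^1601=101  1127^1602=64  1127^1603=2120  1127^1604=217
  1127^1605=2448  1127^1606=2331  1127^1607=1737
Found 1737 at exponent 1607.

1607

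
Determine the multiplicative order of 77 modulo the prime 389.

97

The order of 77 must divide p − 1 = 388 = 2^2 · 97.
Divisors: 1, 2, 4, 97, 194, 388.
Check each in increasing order: 77^1 ≡ 77;  77^2 ≡ 94;  77^4 ≡ 278;  77^97 ≡ 1.
Smallest exponent giving 1 is 97.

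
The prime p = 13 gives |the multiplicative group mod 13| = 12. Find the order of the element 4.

The order of 4 must divide p − 1 = 12 = 2^2 · 3.
Divisors: 1, 2, 3, 4, 6, 12.
Check each in increasing order: 4^1 ≡ 4;  4^2 ≡ 3;  4^3 ≡ 12;  4^4 ≡ 9;  4^6 ≡ 1.
Smallest exponent giving 1 is 6.

6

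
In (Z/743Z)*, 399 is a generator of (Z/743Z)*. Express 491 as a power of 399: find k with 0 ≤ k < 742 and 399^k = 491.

Baby-step giant-step with m = ceil(sqrt(742)) = 28.
Baby table (399^j mod 743 for j=0..27):
  0:1  1:399  2:199  3:643  4:222  5:161  6:341  7:90
  8:246  9:78  10:659  11:662  12:373  13:227  14:670  15:593
  16:333  17:613  18:140  19:135  20:369  21:117  22:617  23:250
  24:188  25:712  26:262  27:518
Giant step factor: 399^(-28) ≡ 238 (mod 743).
Scan 491·238^i mod 743 for i = 0, 1, …:
  i=0: 491   i=1: 207   i=2: 228   i=3: 25
  i=4: 6   i=5: 685   i=6: 313   i=7: 194
  i=8: 106   i=9: 709     …   i=22: 88
  i=23: 140
Match at i=23, j=18: k = 23·28 + 18 = 662.

662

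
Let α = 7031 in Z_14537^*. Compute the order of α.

The order of 7031 must divide p − 1 = 14536 = 2^3 · 23 · 79.
Divisors: 1, 2, 4, 8, 23, 46, 79, 92, 158, 184, 316, 632, 1817, 3634, 7268, 14536.
Check each in increasing order: 7031^1 ≡ 7031;  7031^2 ≡ 9161;  7031^4 ≡ 1820;  7031^8 ≡ 12501;  7031^23 ≡ 9167;  7031^46 ≡ 10029;  7031^79 ≡ 3228;  7031^92 ≡ 13875;  7031^158 ≡ 11492;  7031^184 ≡ 2134;  7031^316 ≡ 11956;  7031^632 ≡ 3615;  7031^1817 ≡ 6666;  7031^3634 ≡ 10484;  7031^7268 ≡ 14536;  7031^14536 ≡ 1.
Smallest exponent giving 1 is 14536.

14536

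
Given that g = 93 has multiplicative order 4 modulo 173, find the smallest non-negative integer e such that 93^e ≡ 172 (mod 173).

2

Successive powers of 93 modulo 173:
  93^0=1  93^1=93  93^2=172
So 93^2 ≡ 172 (mod 173), giving e = 2.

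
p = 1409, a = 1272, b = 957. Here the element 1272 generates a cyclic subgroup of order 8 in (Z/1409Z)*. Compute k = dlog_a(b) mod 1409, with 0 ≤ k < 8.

Successive powers of 1272 modulo 1409:
  1272^0=1  1272^1=1272  1272^2=452  1272^3=72  1272^4=1408  1272^5=137
  1272^6=957
So 1272^6 ≡ 957 (mod 1409), giving k = 6.

6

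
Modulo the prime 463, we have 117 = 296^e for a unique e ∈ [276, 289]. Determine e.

279

Compute 296^276 mod 463 = 440, then multiply by 296 repeatedly:
  296^276=440  296^277=137  296^278=271  296^279=117
Found 117 at exponent 279.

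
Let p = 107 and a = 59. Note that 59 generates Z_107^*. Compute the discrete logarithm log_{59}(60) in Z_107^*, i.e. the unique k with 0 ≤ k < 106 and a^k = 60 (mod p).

41

Baby-step giant-step with m = ceil(sqrt(106)) = 11.
Baby table (59^j mod 107 for j=0..10):
  0:1  1:59  2:57  3:46  4:39  5:54  6:83  7:82
  8:23  9:73  10:27
Giant step factor: 59^(-11) ≡ 98 (mod 107).
Scan 60·98^i mod 107 for i = 0, 1, …:
  i=0: 60   i=1: 102   i=2: 45   i=3: 23
Match at i=3, j=8: k = 3·11 + 8 = 41.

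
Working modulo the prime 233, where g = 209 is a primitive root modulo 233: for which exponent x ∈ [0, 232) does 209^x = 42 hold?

Successive powers of 209 modulo 233:
  209^0=1  209^1=209  209^2=110  209^3=156  209^4=217  209^5=151
  209^6=104  209^7=67  209^8=23  209^9=147  209^10=200  209^11=93
  209^12=98  209^13=211  209^14=62  209^15=143  209^16=63  209^17=119
  209^18=173  209^19=42
So 209^19 ≡ 42 (mod 233), giving x = 19.

19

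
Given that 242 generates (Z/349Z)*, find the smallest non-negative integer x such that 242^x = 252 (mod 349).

19

Successive powers of 242 modulo 349:
  242^0=1  242^1=242  242^2=281  242^3=296  242^4=87  242^5=114
  242^6=17  242^7=275  242^8=240  242^9=146  242^10=83  242^11=193
  242^12=289  242^13=138  242^14=241  242^15=39  242^16=15  242^17=140
  242^18=27  242^19=252
So 242^19 ≡ 252 (mod 349), giving x = 19.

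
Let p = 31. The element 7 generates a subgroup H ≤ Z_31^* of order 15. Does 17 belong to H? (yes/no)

⟨7⟩ has order 15; its elements mod 31 are {1, 2, 4, 5, 7, 8, 9, 10, 14, 16, 18, 19, 20, 25, 28}.
17 is not in this set.

no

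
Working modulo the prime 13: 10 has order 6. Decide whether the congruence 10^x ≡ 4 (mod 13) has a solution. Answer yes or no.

4 ∈ ⟨10⟩ iff 4^6 ≡ 1 (mod 13), since |⟨10⟩| = 6.
4^6 mod 13 = 1.
Since 1 = 1, 4 lies in the subgroup.

yes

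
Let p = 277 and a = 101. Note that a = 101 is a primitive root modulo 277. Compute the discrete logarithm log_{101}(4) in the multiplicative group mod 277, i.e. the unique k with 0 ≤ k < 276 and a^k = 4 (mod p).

270

Baby-step giant-step with m = ceil(sqrt(276)) = 17.
Baby table (101^j mod 277 for j=0..16):
  0:1  1:101  2:229  3:138  4:88  5:24  6:208  7:233
  8:265  9:173  10:22  11:6  12:52  13:266  14:274  15:251
  16:144
Giant step factor: 101^(-17) ≡ 93 (mod 277).
Scan 4·93^i mod 277 for i = 0, 1, …:
  i=0: 4   i=1: 95   i=2: 248   i=3: 73
  i=4: 141   i=5: 94   i=6: 155   i=7: 11
  i=8: 192   i=9: 128     …   i=14: 238
  i=15: 251
Match at i=15, j=15: k = 15·17 + 15 = 270.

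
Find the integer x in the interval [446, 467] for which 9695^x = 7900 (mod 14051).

458

Compute 9695^446 mod 14051 = 11527, then multiply by 9695 repeatedly:
  9695^446=11527  9695^447=6662  9695^448=9694  9695^449=10242  9695^450=11824
  9695^451=5622  9695^452=1461  9695^453=987  9695^454=234  9695^455=6419
  9695^456=326  9695^457=13146  9695^458=7900
Found 7900 at exponent 458.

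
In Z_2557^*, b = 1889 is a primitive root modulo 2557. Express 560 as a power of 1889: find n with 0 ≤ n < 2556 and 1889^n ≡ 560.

805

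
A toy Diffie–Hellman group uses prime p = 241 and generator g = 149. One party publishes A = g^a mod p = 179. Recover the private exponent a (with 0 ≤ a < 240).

Baby-step giant-step with m = ceil(sqrt(240)) = 16.
Baby table (149^j mod 241 for j=0..15):
  0:1  1:149  2:29  3:224  4:118  5:230  6:48  7:163
  8:187  9:148  10:121  11:195  12:135  13:112  14:59  15:115
Giant step factor: 149^(-16) ≡ 231 (mod 241).
Scan 179·231^i mod 241 for i = 0, 1, …:
  i=0: 179   i=1: 138   i=2: 66   i=3: 63
  i=4: 93   i=5: 34   i=6: 142   i=7: 26
  i=8: 222   i=9: 190   i=10: 28   i=11: 202
  i=12: 149
Match at i=12, j=1: a = 12·16 + 1 = 193.

193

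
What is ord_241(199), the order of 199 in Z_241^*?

240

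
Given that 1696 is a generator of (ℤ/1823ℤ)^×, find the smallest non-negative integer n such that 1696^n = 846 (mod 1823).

395

Baby-step giant-step with m = ceil(sqrt(1822)) = 43.
Baby table (1696^j mod 1823 for j=0..42):
  0:1  1:1696  2:1545  3:669  4:718  5:1787  6:926  7:893
  8:1438  9:1497  10:1296  11:1301  12:666  13:1099  14:798  15:742
  16:562  17:1546  18:542  19:440  20:633  21:1644  22:857  23:541
  24:567  25:911  26:975  27:139  28:577  29:1464  30:18  31:1360
  32:465  33:1104  34:163  35:1175  36:261  37:1490  38:362  39:1424
  40:1452  41:1542  42:1050
Giant step factor: 1696^(-43) ≡ 1749 (mod 1823).
Scan 846·1749^i mod 1823 for i = 0, 1, …:
  i=0: 846   i=1: 1201   i=2: 453   i=3: 1115
  i=4: 1348   i=5: 513   i=6: 321   i=7: 1768
  i=8: 424   i=9: 1438
Match at i=9, j=8: n = 9·43 + 8 = 395.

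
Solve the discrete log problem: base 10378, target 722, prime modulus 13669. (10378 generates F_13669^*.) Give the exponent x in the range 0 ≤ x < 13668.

Baby-step giant-step with m = ceil(sqrt(13668)) = 117.
Baby table (10378^j mod 13669 for j=0..116):
  0:1  1:10378  2:4833  3:5313  4:11237  5:7347  6:1484  7:9658
  8:9616  9:11148  10:13197  11:8755  12:1547  13:7360  14:13377  15:4142
  16:10340  17:6870  18:13025  19:709  20:4080  21:9347  22:7942  23:11675
  24:1134  25:13312  26:13022  27:10582  28:3250  29:7077  30:1569  31:3303
  32:10351  33:11676  34:11512  35:4476  36:4666  37:8150  38:10597  39:8561
  40:11227  41:12919  42:7830  43:11204  44:6598  45:6023  46:12026  47:7858
  48:1070  49:5232  50:4428  51:12275  52:8539  53:1615  54:2276  55:296
  56:10032  57:8992  58:713  59:4585  60:1341  61:1856  62:1947  63:3184
  64:5579  65:10647  66:8039  67:6835  68:5189  69:9251  70:9491  71:12453
  72:10508  73:742  74:4829  75:4808  76:5574  77:13433  78:11212  79:7608
  80:3680  81:13523  82:2071  83:5170  84:3435  85:13347  86:7189  87:2040
  88:11508  89:3971  90:12672  91:567  92:6656  93:6511  94:5291  95:1625
  96:10373  97:7619  98:8486  99:12010  100:5838  101:5756  102:2238  103:2333
  104:4075  105:12133  106:11115  107:12448  108:13294  109:3915  110:5602  111:3299
  112:9846  113:6013  114:3929  115:535  116:2616
Giant step factor: 10378^(-117) ≡ 142 (mod 13669).
Scan 722·142^i mod 13669 for i = 0, 1, …:
  i=0: 722   i=1: 6841   i=2: 923   i=3: 8045
  i=4: 7863   i=5: 9357   i=6: 2801   i=7: 1341
Match at i=7, j=60: x = 7·117 + 60 = 879.

879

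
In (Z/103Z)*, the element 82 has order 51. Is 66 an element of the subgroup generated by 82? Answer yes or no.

yes

66 ∈ ⟨82⟩ iff 66^51 ≡ 1 (mod 103), since |⟨82⟩| = 51.
66^51 mod 103 = 1.
Since 1 = 1, 66 lies in the subgroup.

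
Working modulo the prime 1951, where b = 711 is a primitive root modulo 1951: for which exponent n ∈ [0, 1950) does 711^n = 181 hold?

1595

Baby-step giant-step with m = ceil(sqrt(1950)) = 45.
Baby table (711^j mod 1951 for j=0..44):
  0:1  1:711  2:212  3:505  4:71  5:1706  6:1395  7:737
  8:1139  9:164  10:1495  11:1601  12:878  13:1889  14:791  15:513
  16:1857  17:1451  18:1533  19:1305  20:1130  21:1569  22:1538  23:958
  24:239  25:192  26:1893  27:1684  28:1361  29:1926  30:1735  31:553
  32:1032  33:176  34:272  35:243  36:1085  37:790  38:1753  39:1645
  40:946  41:1462  42:1550  43:1686  44:832
Giant step factor: 711^(-45) ≡ 1286 (mod 1951).
Scan 181·1286^i mod 1951 for i = 0, 1, …:
  i=0: 181   i=1: 597   i=2: 999   i=3: 956
  i=4: 286   i=5: 1008   i=6: 824   i=7: 271
  i=8: 1228   i=9: 849     …   i=34: 189
  i=35: 1130
Match at i=35, j=20: n = 35·45 + 20 = 1595.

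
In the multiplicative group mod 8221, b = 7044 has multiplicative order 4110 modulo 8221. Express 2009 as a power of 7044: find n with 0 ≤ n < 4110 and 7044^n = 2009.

3814

Baby-step giant-step with m = ceil(sqrt(4110)) = 65.
Baby table (7044^j mod 8221 for j=0..64):
  0:1  1:7044  2:4201  3:4465  4:6135  5:5364  6:300  7:403
  8:2487  9:7698  10:7217  11:6105  12:7790  13:5806  14:6210  15:7520
  16:2977  17:6438  18:2236  19:7169  20:5054  21:3446  22:5232  23:7686
  24:4899  25:5019  26:3536  27:6175  28:7610  29:3920  30:6362  31:1257
  32:291  33:2775  34:5783  35:397  36:1328  37:7155  38:5090  39:2179
  40:269  41:4006  42:3792  43:819  44:6115  45:4241  46:6711  47:1534
  48:3102  49:7291  50:1217  51:6266  52:7376  53:8045  54:1627  55:514
  56:3376  57:5412  58:1351  59:4747  60:3061  61:6222  62:1617  63:4063
  64:2471
Giant step factor: 7044^(-65) ≡ 3712 (mod 8221).
Scan 2009·3712^i mod 8221 for i = 0, 1, …:
  i=0: 2009   i=1: 961   i=2: 7539   i=3: 484
  i=4: 4430   i=5: 2160   i=6: 2445   i=7: 8077
  i=8: 8058   i=9: 3298     …   i=57: 5957
  i=58: 6115
Match at i=58, j=44: n = 58·65 + 44 = 3814.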